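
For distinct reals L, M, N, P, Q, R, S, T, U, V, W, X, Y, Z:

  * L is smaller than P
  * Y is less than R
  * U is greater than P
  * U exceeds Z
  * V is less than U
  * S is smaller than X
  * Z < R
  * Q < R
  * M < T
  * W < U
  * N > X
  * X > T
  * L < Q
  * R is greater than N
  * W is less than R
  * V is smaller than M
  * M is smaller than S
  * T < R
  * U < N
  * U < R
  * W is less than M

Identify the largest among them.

R

Chaining downward from R: directly below it, W, Z, U, Y, T, N, Q; then V, L, P, M, X; then S.
That covers every other element, and nothing is given above R, so R is the largest.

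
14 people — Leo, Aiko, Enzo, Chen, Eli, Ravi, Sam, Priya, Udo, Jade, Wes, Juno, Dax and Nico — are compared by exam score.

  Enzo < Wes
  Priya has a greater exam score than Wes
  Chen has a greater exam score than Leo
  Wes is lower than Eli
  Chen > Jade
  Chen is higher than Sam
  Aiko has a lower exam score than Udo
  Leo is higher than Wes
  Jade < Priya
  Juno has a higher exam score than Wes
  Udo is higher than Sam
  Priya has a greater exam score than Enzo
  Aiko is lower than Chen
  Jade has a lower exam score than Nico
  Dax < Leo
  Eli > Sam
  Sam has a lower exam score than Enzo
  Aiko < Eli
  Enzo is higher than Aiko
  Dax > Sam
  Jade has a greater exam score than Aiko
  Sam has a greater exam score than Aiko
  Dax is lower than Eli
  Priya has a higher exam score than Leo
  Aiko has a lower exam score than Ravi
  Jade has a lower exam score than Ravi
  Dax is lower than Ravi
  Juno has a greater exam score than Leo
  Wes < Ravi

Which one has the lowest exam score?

Chaining upward from Aiko: directly above it, Sam, Enzo, Jade, Eli, Ravi, Udo, Chen; then Wes, Dax, Priya, Nico; then Leo, Juno.
That covers every other element, and nothing is given below Aiko, so Aiko is the lowest exam score.

Aiko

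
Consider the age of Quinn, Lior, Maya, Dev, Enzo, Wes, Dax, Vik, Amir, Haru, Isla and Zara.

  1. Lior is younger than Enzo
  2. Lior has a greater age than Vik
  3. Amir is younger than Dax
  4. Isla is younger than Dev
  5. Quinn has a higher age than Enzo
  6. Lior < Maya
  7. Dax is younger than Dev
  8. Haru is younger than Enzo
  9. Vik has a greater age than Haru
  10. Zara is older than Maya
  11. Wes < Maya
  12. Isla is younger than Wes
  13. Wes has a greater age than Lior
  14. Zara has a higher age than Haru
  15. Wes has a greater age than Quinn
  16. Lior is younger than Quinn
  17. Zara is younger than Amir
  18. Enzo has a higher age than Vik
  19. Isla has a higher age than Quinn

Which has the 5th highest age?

Maya

Piecing the relations together gives one ordering: Haru < Vik < Lior < Enzo < Quinn < Isla < Wes < Maya < Zara < Amir < Dax < Dev.
The 5th largest is Maya.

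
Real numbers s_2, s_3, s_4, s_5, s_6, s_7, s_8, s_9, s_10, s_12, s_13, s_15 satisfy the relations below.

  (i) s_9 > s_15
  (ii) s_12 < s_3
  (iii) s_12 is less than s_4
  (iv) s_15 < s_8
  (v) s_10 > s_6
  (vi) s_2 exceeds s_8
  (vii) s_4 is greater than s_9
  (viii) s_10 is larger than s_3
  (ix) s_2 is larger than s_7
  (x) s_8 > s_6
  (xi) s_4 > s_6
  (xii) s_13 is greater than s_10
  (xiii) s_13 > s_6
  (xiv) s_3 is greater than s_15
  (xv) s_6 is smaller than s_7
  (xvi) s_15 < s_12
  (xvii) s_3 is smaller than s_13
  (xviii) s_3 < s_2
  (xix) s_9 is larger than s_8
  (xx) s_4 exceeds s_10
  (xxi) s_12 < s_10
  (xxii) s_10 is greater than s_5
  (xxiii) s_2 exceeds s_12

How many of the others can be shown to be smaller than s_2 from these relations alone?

6

From s_2 the given relations immediately reach s_12, s_3, s_8, s_7.
From those, s_15, s_6 — 6 in total.
No other element is forced below s_2 by the given relations, so the count is 6.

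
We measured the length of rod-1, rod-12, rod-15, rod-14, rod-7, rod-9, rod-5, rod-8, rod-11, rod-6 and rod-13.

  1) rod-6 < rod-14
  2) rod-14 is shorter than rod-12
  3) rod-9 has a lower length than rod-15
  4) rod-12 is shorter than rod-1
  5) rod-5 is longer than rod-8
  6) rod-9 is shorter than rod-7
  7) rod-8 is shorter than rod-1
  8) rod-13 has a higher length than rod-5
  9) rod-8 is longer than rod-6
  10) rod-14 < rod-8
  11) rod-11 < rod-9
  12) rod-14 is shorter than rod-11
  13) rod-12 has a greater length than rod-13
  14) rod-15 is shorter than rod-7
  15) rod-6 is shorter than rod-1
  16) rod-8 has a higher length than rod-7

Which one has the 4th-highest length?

rod-5

Piecing the relations together gives one ordering: rod-6 < rod-14 < rod-11 < rod-9 < rod-15 < rod-7 < rod-8 < rod-5 < rod-13 < rod-12 < rod-1.
Counting 4 from the largest end gives rod-5.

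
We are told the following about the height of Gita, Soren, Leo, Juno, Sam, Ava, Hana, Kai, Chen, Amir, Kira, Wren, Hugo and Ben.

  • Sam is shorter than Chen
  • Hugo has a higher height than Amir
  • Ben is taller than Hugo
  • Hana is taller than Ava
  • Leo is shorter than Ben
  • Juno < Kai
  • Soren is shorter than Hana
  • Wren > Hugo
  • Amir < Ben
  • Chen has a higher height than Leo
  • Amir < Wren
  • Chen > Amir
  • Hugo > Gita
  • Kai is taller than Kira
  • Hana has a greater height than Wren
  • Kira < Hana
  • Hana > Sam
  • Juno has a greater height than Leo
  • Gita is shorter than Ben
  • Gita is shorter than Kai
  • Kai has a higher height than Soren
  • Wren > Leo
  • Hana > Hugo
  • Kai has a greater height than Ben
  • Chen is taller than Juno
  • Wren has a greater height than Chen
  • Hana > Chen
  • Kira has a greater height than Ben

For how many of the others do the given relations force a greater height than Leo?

7

From Leo the given relations immediately reach Juno, Ben, Chen, Wren.
From those, Kira, Kai, Hana — 7 in total.
No other element is forced above Leo by the given relations, so the count is 7.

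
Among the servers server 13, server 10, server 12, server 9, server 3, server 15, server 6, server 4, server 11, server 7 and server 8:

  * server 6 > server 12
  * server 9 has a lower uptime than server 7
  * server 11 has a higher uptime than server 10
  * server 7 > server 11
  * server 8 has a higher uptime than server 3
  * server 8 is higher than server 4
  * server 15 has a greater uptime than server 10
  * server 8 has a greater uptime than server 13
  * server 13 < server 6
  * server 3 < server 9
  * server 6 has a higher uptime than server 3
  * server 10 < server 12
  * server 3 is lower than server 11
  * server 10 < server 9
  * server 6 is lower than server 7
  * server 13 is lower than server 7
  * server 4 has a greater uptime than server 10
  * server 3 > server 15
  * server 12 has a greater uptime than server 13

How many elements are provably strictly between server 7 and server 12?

Chaining upward from server 12 reaches: server 6.
Chaining downward from server 7 reaches: server 13, server 10, server 15, server 3, server 9, server 11, server 6.
Strictly between server 12 and server 7 are those in both lists: server 6 — 1 element.

1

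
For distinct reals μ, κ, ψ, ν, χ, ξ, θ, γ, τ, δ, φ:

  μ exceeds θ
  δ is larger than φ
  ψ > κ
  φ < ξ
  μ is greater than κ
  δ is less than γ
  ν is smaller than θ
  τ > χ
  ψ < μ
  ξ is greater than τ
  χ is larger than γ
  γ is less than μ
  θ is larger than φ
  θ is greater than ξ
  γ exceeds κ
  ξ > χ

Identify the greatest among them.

Chaining downward from μ: directly below it, κ, γ, θ, ψ; then φ, δ, ξ, ν; then χ, τ.
That covers every other element, and nothing is given above μ, so μ is the greatest.

μ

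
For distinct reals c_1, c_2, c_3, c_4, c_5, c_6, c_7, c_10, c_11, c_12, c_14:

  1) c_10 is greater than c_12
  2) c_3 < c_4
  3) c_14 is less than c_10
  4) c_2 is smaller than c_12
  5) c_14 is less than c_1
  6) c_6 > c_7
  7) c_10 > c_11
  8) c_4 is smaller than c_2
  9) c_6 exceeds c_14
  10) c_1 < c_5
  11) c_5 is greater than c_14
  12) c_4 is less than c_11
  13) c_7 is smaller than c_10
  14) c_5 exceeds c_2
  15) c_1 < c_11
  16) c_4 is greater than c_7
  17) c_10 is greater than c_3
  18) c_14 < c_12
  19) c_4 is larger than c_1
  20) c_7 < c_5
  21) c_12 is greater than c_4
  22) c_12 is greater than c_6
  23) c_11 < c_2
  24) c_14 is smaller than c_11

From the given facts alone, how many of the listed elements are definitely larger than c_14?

8

The elements the relations force above c_14 are c_1, c_6, c_4, c_11, c_2, c_12, c_10, c_5 — no chain reaches any other.
That is 8.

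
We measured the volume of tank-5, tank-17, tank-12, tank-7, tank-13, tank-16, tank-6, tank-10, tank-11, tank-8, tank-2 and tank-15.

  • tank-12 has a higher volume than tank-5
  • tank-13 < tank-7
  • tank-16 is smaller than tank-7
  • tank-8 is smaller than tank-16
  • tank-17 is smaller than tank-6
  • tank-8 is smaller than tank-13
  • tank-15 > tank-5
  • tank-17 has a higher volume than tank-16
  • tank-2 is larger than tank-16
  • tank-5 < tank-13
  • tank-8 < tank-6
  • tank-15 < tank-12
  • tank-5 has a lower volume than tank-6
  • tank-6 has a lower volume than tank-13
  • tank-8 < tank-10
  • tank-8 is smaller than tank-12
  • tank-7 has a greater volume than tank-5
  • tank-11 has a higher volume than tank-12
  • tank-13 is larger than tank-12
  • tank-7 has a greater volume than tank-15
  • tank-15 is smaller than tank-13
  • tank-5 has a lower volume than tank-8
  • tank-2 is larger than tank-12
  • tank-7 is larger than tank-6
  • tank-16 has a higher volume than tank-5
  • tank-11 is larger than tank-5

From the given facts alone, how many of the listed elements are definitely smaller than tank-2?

Directly below tank-2: tank-16, tank-12.
One step further: tank-5, tank-8, tank-15 (5 so far).
No other element is forced below tank-2 by the given relations, so the count is 5.

5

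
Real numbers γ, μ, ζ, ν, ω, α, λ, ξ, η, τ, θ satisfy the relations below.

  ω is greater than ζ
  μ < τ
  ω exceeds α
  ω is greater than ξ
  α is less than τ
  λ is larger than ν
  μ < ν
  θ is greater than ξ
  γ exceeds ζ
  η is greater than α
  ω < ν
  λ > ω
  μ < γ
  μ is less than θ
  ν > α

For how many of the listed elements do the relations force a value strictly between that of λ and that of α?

2

Chaining upward from α reaches: ω, τ, ν, η.
Chaining downward from λ reaches: ξ, ζ, μ, ω, ν.
Strictly between α and λ are those in both lists: ω, ν — 2 elements.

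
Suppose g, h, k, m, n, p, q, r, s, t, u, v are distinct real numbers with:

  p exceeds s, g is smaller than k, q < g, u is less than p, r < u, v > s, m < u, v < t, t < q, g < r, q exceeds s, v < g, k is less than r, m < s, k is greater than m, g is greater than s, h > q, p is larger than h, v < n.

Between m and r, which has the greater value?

m < s < v < t < q < g < k < r, by transitivity through s, v, t, q, g, k.
So m < r; r is the larger of the two.

r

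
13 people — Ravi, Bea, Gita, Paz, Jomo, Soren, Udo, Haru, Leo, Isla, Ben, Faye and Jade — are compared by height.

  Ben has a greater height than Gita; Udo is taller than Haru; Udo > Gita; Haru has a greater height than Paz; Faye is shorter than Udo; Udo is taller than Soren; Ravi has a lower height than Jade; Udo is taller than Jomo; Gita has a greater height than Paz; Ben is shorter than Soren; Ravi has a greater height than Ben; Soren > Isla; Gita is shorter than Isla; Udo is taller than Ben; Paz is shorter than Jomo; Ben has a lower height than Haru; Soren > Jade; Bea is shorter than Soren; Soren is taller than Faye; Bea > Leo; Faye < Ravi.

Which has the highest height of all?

Udo

Leo is not greatest since Leo < Bea; Paz is not greatest since Paz < Jomo; Gita is not greatest since Gita < Ben; Jomo is not greatest since Jomo < Udo; Faye is not greatest since Faye < Udo; Bea is not greatest since Bea < Soren; Isla is not greatest since Isla < Soren; Ben is not greatest since Ben < Haru; Ravi is not greatest since Ravi < Jade; Jade is not greatest since Jade < Soren; Haru is not greatest since Haru < Udo; Soren is not greatest since Soren < Udo.
Only Udo has nothing above it, so Udo is the highest height.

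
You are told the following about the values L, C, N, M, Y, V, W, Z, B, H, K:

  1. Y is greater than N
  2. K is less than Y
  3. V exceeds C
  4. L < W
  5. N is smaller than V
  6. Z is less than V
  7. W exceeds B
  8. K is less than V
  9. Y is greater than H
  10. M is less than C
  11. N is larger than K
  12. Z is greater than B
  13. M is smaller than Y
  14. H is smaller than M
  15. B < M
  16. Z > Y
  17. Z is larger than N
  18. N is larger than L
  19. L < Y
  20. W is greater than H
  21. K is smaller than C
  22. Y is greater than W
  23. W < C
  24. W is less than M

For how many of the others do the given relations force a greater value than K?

5

The elements the relations force above K are N, Y, C, Z, V — no chain reaches any other.
That is 5.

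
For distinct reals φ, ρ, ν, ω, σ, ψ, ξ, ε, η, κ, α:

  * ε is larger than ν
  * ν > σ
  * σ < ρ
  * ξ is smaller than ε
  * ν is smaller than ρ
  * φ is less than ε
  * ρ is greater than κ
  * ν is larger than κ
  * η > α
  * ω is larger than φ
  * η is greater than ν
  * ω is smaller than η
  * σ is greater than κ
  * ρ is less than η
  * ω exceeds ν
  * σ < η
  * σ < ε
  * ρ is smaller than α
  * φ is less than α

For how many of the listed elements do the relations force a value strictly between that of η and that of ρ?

1

Chaining upward from ρ reaches: α.
Chaining downward from η reaches: κ, σ, φ, ν, ω, α.
Strictly between ρ and η are those in both lists: α — 1 element.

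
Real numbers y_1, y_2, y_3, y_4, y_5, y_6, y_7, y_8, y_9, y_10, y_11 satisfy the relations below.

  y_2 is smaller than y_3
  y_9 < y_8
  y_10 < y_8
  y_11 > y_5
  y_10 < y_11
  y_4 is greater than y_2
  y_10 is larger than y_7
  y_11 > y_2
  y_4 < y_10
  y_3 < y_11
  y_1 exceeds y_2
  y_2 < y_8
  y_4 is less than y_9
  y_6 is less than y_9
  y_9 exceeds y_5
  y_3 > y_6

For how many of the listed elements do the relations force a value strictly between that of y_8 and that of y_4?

2

The relations place y_4 below y_8. An element lies strictly between them when it is forced above y_4 and also forced below y_8.
Above y_4: {y_10, y_9, y_11}. Below y_8: {y_2, y_6, y_7, y_5, y_10, y_9}.
Intersection: {y_10, y_9} — 2.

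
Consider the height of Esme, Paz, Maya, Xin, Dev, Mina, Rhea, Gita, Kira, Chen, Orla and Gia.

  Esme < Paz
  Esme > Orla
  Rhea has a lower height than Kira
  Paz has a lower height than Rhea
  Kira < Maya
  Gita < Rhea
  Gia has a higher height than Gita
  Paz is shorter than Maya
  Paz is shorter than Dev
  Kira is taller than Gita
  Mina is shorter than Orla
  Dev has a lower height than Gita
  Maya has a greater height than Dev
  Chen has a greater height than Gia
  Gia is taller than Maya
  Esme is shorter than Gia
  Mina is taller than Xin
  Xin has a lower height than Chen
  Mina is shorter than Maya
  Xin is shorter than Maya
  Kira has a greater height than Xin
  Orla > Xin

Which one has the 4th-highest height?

The consecutive relations fix a unique order: Xin < Mina < Orla < Esme < Paz < Dev < Gita < Rhea < Kira < Maya < Gia < Chen.
Counting 4 from the largest end gives Kira.

Kira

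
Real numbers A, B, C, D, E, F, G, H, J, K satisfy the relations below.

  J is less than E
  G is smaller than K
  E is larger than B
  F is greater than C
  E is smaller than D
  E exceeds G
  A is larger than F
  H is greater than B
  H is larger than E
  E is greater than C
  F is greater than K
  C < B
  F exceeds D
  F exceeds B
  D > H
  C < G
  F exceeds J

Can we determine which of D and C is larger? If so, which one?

Following the relations from C: C < G < E < H < D.
So D is larger.

D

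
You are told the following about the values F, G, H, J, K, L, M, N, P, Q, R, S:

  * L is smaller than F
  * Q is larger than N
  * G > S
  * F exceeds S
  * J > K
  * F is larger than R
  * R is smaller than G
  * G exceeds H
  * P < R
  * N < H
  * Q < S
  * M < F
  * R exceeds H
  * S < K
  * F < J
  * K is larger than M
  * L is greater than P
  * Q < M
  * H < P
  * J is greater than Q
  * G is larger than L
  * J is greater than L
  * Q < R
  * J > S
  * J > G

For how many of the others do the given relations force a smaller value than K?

4

From K the given relations immediately reach S, M.
From those, Q — 3 in total.
From those, N — 4 in total.
No other element is forced below K by the given relations, so the count is 4.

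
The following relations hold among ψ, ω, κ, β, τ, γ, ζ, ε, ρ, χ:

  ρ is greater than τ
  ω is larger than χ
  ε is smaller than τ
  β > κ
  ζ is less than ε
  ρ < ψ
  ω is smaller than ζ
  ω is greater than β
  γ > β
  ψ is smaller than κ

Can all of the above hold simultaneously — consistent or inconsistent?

We have β < ω stated directly, yet also ω < ζ < ε < τ < ρ < ψ < κ < β by chaining the others — so ω < β. Contradiction.

inconsistent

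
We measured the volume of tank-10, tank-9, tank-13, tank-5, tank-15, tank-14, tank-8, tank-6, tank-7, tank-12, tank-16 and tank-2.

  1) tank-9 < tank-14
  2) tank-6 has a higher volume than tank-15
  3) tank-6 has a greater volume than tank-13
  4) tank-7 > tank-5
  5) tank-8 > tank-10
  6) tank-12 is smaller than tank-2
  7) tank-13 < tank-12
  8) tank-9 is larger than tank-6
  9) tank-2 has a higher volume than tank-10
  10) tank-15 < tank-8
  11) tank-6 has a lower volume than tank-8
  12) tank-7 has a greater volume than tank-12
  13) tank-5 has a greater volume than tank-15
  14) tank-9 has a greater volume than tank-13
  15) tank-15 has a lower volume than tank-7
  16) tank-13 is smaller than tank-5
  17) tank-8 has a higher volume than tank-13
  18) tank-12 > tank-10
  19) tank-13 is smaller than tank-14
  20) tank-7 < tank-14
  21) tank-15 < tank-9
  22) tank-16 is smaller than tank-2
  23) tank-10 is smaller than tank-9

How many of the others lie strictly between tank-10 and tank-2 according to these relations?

Chaining upward from tank-10 reaches: tank-12, tank-7, tank-9, tank-14, tank-8.
Chaining downward from tank-2 reaches: tank-13, tank-12, tank-16.
Strictly between tank-10 and tank-2 are those in both lists: tank-12 — 1 element.

1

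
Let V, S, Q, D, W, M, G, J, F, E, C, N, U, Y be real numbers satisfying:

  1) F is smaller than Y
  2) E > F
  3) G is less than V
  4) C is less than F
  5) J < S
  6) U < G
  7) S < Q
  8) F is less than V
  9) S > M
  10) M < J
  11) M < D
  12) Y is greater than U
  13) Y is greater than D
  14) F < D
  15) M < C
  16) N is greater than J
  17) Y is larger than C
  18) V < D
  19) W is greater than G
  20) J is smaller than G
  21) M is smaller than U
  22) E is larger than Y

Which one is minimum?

C is not least since M < C; U is not least since M < U; J is not least since M < J; S is not least since J < S; F is not least since C < F; G is not least since J < G; Q is not least since S < Q; V is not least since G < V; D is not least since V < D; Y is not least since F < Y; W is not least since G < W; E is not least since Y < E; N is not least since J < N.
Only M has nothing below it, so M is the minimum.

M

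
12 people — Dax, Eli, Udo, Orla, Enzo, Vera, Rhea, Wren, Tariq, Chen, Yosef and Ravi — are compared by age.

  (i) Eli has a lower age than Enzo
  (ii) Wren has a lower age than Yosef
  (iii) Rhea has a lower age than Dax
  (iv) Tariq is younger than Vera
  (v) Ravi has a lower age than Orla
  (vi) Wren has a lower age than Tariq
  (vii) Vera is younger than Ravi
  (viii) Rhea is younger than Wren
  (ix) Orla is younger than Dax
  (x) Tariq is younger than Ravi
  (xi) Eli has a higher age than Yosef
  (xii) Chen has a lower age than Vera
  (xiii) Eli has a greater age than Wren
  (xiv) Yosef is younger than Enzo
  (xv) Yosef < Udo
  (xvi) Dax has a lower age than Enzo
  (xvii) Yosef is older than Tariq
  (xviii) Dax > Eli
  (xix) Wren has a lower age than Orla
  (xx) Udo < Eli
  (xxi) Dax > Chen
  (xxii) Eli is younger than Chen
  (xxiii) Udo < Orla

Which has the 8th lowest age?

Piecing the relations together gives one ordering: Rhea < Wren < Tariq < Yosef < Udo < Eli < Chen < Vera < Ravi < Orla < Dax < Enzo.
The 8th smallest is Vera.

Vera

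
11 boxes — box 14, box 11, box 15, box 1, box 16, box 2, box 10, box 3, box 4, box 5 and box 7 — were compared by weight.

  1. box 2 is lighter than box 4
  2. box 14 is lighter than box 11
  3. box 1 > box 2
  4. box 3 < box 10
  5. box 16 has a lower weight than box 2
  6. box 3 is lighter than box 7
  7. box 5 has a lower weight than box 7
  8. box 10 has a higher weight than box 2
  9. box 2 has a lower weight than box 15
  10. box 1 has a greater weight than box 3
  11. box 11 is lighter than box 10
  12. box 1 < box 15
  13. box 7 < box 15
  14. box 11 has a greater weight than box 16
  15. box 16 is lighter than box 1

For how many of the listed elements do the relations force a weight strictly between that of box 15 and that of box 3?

The relations place box 3 below box 15. An element lies strictly between them when it is forced above box 3 and also forced below box 15.
Above box 3: {box 10, box 1, box 7}. Below box 15: {box 16, box 2, box 5, box 1, box 7}.
Intersection: {box 1, box 7} — 2.

2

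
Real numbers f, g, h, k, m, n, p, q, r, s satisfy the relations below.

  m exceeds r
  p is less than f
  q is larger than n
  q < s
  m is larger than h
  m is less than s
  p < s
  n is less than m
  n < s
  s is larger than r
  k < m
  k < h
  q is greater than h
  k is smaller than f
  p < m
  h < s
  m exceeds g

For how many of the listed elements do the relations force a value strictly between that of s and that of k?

3

Chaining upward from k reaches: h, f, m, q.
Chaining downward from s reaches: r, g, p, n, h, m, q.
Strictly between k and s are those in both lists: h, m, q — 3 elements.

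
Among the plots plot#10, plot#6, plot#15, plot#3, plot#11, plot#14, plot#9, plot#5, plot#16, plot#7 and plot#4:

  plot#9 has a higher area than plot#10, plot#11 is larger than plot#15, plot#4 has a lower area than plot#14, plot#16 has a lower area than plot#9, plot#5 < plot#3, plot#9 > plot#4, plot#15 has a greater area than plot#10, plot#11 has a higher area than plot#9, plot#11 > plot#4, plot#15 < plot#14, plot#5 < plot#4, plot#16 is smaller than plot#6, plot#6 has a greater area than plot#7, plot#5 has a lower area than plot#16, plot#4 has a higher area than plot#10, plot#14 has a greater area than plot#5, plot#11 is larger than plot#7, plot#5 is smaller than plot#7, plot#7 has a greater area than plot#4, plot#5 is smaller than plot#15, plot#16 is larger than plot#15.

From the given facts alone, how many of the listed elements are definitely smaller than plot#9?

5

The elements the relations force below plot#9 are plot#5, plot#10, plot#4, plot#15, plot#16 — no chain reaches any other.
That is 5.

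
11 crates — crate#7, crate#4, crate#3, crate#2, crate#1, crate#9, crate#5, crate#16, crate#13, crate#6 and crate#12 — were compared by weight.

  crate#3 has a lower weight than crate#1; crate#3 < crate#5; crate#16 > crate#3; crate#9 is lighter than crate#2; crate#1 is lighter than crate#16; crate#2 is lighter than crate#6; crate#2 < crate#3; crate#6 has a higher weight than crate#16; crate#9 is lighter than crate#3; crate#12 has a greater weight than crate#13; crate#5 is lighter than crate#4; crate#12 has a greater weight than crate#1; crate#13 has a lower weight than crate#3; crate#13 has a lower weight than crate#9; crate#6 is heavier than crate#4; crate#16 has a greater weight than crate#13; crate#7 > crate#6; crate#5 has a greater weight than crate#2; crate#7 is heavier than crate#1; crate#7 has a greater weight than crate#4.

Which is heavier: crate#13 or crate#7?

crate#7

Following the relations from crate#13: crate#13 < crate#9 < crate#2 < crate#3 < crate#1 < crate#7.
So crate#13 < crate#7; crate#7 is the heavier of the two.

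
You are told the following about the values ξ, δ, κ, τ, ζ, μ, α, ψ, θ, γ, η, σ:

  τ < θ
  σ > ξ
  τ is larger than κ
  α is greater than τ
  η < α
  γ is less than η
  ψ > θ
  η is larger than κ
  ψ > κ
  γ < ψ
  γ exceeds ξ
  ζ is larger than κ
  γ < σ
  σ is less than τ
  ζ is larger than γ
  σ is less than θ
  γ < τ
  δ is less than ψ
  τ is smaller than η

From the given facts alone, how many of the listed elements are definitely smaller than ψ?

The elements the relations force below ψ are ξ, γ, σ, κ, τ, δ, θ — no chain reaches any other.
That is 7.

7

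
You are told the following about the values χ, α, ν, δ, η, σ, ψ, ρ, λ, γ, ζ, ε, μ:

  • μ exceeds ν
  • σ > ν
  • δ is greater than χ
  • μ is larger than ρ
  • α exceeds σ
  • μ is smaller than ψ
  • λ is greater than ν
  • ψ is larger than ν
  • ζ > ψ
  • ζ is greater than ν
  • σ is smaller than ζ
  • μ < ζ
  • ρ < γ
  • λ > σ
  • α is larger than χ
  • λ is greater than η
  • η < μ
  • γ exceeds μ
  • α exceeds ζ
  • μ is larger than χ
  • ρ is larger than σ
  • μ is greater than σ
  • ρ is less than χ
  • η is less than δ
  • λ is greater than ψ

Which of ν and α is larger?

Following the relations from ν: ν < σ < ρ < χ < μ < ψ < ζ < α.
So ν < α; α is the larger of the two.

α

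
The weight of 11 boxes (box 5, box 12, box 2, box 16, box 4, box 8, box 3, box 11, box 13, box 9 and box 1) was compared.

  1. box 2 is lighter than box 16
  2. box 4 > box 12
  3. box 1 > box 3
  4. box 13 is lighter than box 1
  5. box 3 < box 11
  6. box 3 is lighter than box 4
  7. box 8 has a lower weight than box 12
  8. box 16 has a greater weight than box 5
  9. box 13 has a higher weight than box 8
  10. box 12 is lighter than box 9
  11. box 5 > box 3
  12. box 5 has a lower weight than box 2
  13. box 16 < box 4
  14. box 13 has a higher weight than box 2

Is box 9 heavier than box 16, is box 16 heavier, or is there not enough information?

undetermined

Following every chain through box 9: below box 9 we get box 8, box 12.
box 16 is not reached, and no chain runs the other way from box 16 to box 9.
So the given relations leave the order of box 9 and box 16 undetermined.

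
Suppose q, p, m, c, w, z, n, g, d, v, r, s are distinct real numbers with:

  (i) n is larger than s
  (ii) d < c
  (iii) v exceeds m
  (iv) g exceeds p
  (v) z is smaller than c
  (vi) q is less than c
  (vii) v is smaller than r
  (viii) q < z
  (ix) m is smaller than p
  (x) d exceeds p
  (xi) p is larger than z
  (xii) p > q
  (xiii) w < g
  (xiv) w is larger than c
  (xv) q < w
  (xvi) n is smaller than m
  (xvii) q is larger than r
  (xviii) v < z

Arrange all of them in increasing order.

Nothing is placed below s, so it is least; from there s < n; n < m; m < v; v < r; r < q; q < z; z < p; p < d; d < c; c < w; w < g, each given directly.

s < n < m < v < r < q < z < p < d < c < w < g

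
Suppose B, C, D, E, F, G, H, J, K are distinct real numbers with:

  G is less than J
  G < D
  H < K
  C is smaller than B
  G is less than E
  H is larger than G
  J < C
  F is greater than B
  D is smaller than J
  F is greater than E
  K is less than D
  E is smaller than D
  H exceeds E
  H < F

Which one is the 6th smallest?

J

The consecutive relations fix a unique order: G < E < H < K < D < J < C < B < F.
The 6th smallest is J.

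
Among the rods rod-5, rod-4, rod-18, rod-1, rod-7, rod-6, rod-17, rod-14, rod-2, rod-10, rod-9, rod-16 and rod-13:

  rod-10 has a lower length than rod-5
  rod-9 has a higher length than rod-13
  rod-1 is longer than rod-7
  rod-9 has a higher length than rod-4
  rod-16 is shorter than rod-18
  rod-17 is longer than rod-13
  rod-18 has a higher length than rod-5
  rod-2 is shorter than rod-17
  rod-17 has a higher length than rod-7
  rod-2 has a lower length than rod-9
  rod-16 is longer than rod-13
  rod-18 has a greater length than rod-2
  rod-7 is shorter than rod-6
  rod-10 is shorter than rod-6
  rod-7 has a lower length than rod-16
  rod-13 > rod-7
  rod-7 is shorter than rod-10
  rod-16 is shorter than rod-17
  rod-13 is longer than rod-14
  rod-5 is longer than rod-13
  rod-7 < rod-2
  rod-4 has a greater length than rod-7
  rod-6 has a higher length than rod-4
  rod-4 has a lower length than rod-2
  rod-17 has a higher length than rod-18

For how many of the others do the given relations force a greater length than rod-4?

From rod-4 the given relations immediately reach rod-6, rod-2, rod-9.
From those, rod-18, rod-17 — 5 in total.
No other element is forced above rod-4 by the given relations, so the count is 5.

5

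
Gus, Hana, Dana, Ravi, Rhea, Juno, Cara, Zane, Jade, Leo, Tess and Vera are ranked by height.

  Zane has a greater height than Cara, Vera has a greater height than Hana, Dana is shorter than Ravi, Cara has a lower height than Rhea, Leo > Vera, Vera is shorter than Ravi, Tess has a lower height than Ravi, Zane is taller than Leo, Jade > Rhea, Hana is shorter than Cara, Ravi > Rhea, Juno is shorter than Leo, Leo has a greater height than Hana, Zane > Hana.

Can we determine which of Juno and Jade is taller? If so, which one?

Following every chain through Juno: above Juno we get Leo, Zane.
Jade is not reached, and no chain runs the other way from Jade to Juno.
So the given relations leave the order of Juno and Jade undetermined.

undetermined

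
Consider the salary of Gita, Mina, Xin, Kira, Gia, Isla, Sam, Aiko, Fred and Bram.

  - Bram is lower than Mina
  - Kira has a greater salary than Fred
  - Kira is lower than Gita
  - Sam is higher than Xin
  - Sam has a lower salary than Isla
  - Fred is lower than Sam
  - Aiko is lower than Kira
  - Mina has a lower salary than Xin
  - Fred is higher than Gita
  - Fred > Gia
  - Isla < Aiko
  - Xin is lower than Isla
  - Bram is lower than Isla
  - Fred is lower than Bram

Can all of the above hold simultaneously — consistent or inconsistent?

We have Gita < Fred stated directly, yet also Fred < Bram < Mina < Xin < Sam < Isla < Aiko < Kira < Gita by chaining the others — so Fred < Gita. Contradiction.

inconsistent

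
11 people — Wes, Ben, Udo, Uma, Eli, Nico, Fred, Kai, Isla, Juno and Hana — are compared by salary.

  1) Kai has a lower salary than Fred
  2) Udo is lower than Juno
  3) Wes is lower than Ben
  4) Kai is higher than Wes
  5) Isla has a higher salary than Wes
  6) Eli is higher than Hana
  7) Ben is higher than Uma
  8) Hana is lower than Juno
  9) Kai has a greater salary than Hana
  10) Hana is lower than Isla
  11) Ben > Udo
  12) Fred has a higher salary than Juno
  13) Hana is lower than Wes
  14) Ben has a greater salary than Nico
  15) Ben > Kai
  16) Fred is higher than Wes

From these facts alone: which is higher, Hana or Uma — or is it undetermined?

Following every chain through Hana: above Hana we get Wes, Kai, Isla, Juno, Eli, Fred, Ben.
Uma is not reached, and no chain runs the other way from Uma to Hana.
So the given relations leave the order of Hana and Uma undetermined.

undetermined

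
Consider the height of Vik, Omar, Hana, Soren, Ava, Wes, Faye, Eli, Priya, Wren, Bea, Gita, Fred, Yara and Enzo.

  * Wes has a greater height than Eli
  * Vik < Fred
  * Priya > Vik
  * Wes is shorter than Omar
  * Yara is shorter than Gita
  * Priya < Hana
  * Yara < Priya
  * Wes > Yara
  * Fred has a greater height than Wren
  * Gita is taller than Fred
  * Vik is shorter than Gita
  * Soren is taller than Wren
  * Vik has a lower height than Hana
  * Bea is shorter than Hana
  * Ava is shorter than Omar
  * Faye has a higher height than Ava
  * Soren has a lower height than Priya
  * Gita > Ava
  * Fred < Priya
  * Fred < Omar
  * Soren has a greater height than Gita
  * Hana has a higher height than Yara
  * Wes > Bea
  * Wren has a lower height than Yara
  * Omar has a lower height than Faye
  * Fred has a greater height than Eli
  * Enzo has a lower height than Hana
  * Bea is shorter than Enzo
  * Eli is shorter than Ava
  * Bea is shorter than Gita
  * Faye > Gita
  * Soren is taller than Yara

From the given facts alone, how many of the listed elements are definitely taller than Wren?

From Wren the given relations immediately reach Yara, Fred, Soren.
From those, Wes, Gita, Priya, Omar, Hana — 8 in total.
From those, Faye — 9 in total.
No other element is forced above Wren by the given relations, so the count is 9.

9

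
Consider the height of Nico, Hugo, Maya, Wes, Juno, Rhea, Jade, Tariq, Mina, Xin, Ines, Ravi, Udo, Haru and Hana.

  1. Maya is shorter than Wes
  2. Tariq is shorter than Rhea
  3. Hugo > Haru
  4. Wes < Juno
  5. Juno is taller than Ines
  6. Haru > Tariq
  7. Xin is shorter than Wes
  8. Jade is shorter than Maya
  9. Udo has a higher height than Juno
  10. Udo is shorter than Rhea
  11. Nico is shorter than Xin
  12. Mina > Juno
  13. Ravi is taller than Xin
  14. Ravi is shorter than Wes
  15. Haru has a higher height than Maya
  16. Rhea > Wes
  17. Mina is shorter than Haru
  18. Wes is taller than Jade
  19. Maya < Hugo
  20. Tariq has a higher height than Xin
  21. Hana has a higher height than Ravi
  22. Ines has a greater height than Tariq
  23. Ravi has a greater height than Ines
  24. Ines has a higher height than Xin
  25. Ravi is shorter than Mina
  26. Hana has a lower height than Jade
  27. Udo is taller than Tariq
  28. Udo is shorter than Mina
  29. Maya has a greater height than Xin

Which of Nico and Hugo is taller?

Hugo

Link the given pairs in sequence: Nico < Xin; Xin < Tariq; Tariq < Ines; Ines < Ravi; Ravi < Hana; Hana < Jade; Jade < Maya; Maya < Wes; Wes < Juno; Juno < Udo; Udo < Mina; Mina < Haru; Haru < Hugo.
Together: Nico < Xin < Tariq < Ines < Ravi < Hana < Jade < Maya < Wes < Juno < Udo < Mina < Haru < Hugo.
So Nico < Hugo; Hugo is the taller of the two.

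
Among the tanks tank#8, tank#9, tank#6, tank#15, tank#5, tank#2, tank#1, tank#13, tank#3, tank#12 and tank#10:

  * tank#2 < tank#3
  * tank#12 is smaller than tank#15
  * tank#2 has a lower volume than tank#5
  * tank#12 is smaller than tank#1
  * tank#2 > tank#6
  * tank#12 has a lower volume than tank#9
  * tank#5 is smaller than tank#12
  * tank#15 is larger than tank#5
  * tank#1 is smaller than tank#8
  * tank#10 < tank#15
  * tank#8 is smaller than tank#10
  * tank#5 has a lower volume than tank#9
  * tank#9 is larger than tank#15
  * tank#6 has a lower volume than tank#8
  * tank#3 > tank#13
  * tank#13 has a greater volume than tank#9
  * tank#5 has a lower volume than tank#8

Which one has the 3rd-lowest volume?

Piecing the relations together gives one ordering: tank#6 < tank#2 < tank#5 < tank#12 < tank#1 < tank#8 < tank#10 < tank#15 < tank#9 < tank#13 < tank#3.
The 3rd smallest is tank#5.

tank#5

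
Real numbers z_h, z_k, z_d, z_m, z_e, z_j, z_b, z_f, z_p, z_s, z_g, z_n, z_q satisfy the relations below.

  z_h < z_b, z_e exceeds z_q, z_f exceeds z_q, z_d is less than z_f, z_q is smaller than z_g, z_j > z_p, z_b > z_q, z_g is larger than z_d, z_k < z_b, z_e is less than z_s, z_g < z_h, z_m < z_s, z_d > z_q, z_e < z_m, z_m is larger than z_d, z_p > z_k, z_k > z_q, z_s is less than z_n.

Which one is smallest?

z_q

z_e is not least since z_q < z_e; z_d is not least since z_q < z_d; z_f is not least since z_q < z_f; z_g is not least since z_d < z_g; z_k is not least since z_q < z_k; z_h is not least since z_g < z_h; z_b is not least since z_q < z_b; z_p is not least since z_k < z_p; z_m is not least since z_d < z_m; z_j is not least since z_p < z_j; z_s is not least since z_e < z_s; z_n is not least since z_s < z_n.
Only z_q has nothing below it, so z_q is the smallest.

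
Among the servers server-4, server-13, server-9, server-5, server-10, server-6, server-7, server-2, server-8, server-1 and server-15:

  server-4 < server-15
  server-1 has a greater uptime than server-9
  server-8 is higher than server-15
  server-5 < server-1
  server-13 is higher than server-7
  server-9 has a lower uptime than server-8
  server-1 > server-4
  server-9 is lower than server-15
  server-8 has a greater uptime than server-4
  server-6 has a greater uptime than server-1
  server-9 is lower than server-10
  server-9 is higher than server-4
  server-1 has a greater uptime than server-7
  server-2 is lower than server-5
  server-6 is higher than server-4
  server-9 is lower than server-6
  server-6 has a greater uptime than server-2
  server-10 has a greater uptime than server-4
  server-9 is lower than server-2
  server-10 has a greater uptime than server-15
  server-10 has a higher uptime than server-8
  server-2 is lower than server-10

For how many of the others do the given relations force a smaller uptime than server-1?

From server-1 the given relations immediately reach server-4, server-7, server-9, server-5.
From those, server-2 — 5 in total.
No other element is forced below server-1 by the given relations, so the count is 5.

5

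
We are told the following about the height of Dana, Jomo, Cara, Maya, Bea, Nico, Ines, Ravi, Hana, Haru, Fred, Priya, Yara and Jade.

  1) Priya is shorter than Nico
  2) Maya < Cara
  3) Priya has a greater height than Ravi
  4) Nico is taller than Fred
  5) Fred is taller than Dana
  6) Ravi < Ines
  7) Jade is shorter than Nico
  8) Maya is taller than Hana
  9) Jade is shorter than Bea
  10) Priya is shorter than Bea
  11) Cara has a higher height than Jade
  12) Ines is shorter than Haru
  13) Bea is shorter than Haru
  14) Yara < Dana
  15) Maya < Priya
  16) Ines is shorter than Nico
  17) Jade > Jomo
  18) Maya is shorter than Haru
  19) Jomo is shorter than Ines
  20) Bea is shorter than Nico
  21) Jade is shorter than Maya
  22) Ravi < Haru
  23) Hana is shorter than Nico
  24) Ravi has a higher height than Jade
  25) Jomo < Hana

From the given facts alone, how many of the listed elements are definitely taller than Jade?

Directly above Jade: Ravi, Maya, Bea, Cara, Nico.
One step further: Ines, Priya, Haru (8 so far).
No other element is forced above Jade by the given relations, so the count is 8.

8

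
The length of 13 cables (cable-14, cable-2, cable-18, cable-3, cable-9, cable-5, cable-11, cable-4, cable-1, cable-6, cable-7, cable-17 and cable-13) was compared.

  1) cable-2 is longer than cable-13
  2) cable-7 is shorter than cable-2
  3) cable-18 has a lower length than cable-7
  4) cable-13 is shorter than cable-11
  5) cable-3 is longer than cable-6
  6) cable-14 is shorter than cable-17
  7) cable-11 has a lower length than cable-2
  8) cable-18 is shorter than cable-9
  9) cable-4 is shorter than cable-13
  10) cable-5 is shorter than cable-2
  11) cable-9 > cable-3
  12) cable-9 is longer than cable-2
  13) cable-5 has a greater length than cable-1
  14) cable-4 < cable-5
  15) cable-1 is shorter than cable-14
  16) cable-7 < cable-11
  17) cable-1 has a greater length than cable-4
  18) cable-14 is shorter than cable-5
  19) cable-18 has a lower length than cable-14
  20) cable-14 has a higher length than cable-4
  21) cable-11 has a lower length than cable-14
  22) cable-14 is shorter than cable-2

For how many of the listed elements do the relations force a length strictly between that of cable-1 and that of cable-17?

1

Chaining upward from cable-1 reaches: cable-14, cable-5, cable-2, cable-9.
Chaining downward from cable-17 reaches: cable-18, cable-4, cable-7, cable-13, cable-11, cable-14.
Strictly between cable-1 and cable-17 are those in both lists: cable-14 — 1 element.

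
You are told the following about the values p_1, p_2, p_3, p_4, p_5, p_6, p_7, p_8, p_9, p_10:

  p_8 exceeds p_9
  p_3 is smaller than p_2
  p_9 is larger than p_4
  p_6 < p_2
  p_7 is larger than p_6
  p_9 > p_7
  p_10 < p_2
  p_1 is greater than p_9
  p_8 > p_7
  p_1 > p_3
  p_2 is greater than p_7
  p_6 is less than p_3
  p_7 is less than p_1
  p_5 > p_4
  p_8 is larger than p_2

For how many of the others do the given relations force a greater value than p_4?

4

From p_4 the given relations immediately reach p_5, p_9.
From those, p_8, p_1 — 4 in total.
No other element is forced above p_4 by the given relations, so the count is 4.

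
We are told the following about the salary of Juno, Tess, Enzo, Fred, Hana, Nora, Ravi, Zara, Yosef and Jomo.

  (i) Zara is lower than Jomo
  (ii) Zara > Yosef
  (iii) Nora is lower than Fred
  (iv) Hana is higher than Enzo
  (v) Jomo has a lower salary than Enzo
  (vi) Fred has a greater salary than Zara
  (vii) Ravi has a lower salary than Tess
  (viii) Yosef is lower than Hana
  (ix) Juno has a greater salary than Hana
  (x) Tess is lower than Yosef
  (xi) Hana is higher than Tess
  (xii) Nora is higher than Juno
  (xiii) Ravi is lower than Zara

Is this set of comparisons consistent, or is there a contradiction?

consistent

The single ordering Ravi < Tess < Yosef < Zara < Jomo < Enzo < Hana < Juno < Nora < Fred satisfies every listed relation, so no contradiction arises.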